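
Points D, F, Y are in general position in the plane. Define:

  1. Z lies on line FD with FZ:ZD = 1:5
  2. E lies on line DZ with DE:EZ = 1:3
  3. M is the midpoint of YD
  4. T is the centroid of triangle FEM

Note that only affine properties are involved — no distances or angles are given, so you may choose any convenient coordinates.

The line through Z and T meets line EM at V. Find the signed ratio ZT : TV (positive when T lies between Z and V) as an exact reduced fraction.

Choose coordinates D = (0, 0), F = (1, 0), Y = (0, 1).
1. Z lies on line FD with FZ:ZD = 1:5 ⇒ Z = (5/6, 0)
2. E lies on line DZ with DE:EZ = 1:3 ⇒ E = (5/24, 0)
3. M is the midpoint of YD ⇒ M = (0, 1/2)
4. T is the centroid of triangle FEM ⇒ T = (29/72, 1/6)
line ZT meets EM at V = (55/624, 15/52)
T = Z + t·(V−Z) with t = 26/45, so ZT:TV = 26/45:19/45

ZT:TV = 26/19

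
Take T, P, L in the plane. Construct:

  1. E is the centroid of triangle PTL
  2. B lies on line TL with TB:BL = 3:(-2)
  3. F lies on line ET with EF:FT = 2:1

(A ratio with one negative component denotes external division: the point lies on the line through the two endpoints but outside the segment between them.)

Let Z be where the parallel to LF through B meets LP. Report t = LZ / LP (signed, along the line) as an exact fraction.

t = 2/7

Choose coordinates T = (0, 0), P = (1, 0), L = (0, 1).
1. E is the centroid of triangle PTL ⇒ E = (1/3, 1/3)
2. B lies on line TL with TB:BL = 3:(-2) ⇒ B = (0, 3)
3. F lies on line ET with EF:FT = 2:1 ⇒ F = (1/9, 1/9)
through B parallel to LF: direction (1/9, -8/9); meets LP at Z = (2/7, 5/7)
Z = L + t·(P−L) with t = 2/7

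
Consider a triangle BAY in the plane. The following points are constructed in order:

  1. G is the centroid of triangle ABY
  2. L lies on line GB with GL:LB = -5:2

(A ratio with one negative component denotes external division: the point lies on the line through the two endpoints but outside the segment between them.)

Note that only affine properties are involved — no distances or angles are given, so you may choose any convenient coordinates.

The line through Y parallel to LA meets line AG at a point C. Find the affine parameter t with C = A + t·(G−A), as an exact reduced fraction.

t = 13/5

Set B = (0, 0), A = (1, 0), Y = (0, 1); any affine frame gives the same invariant.
1. G is the centroid of triangle ABY ⇒ G = (1/3, 1/3)
2. L lies on line GB with GL:LB = -5:2 ⇒ L = (-2/9, -2/9)
through Y parallel to LA: direction (11/9, 2/9); meets AG at C = (-11/15, 13/15)
C = A + t·(G−A) with t = 13/5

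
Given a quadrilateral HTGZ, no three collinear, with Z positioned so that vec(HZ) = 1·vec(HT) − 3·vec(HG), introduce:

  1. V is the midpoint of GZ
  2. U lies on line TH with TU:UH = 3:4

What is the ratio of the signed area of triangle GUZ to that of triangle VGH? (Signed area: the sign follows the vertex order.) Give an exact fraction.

[GUZ]:[VGH] = -18/7

Assign H = (0, 0), T = (1, 0), G = (0, 1), Z = (1, -3) — the answer is frame-independent, so this choice is without loss of generality.
1. V is the midpoint of GZ ⇒ V = (1/2, -1)
2. U lies on line TH with TU:UH = 3:4 ⇒ U = (4/7, 0)
2·[GUZ] = -9/7, 2·[VGH] = 1/2
[GUZ]:[VGH] = -9/7:1/2 = -18/7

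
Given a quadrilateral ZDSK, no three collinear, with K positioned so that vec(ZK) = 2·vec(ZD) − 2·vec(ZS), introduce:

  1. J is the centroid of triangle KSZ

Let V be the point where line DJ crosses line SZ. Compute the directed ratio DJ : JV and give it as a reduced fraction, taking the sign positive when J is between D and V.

DJ:JV = 1/2

Choose coordinates Z = (0, 0), D = (1, 0), S = (0, 1), K = (2, -2).
1. J is the centroid of triangle KSZ ⇒ J = (2/3, -1/3)
line DJ meets SZ at V = (0, -1)
J = D + t·(V−D) with t = 1/3, so DJ:JV = 1/3:2/3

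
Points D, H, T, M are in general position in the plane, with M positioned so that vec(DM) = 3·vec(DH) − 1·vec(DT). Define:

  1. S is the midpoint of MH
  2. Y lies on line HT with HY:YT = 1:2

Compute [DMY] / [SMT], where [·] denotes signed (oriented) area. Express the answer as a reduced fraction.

[DMY]:[SMT] = 10/3

Work in coordinates with D = (0, 0), H = (1, 0), T = (0, 1), M = (3, -1).
1. S is the midpoint of MH ⇒ S = (2, -1/2)
2. Y lies on line HT with HY:YT = 1:2 ⇒ Y = (2/3, 1/3)
2·[DMY] = 5/3, 2·[SMT] = 1/2
[DMY]:[SMT] = 5/3:1/2 = 10/3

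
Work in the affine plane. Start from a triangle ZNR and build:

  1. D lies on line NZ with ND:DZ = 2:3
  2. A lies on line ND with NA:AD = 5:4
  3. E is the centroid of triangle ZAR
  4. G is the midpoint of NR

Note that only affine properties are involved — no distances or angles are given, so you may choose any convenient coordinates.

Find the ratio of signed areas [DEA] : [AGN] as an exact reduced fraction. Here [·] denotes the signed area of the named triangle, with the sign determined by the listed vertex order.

Assign Z = (0, 0), N = (1, 0), R = (0, 1) — the answer is frame-independent, so this choice is without loss of generality.
1. D lies on line NZ with ND:DZ = 2:3 ⇒ D = (3/5, 0)
2. A lies on line ND with NA:AD = 5:4 ⇒ A = (7/9, 0)
3. E is the centroid of triangle ZAR ⇒ E = (7/27, 1/3)
4. G is the midpoint of NR ⇒ G = (1/2, 1/2)
2·[DEA] = -8/135, 2·[AGN] = -1/9
[DEA]:[AGN] = -8/135:-1/9 = 8/15

[DEA]:[AGN] = 8/15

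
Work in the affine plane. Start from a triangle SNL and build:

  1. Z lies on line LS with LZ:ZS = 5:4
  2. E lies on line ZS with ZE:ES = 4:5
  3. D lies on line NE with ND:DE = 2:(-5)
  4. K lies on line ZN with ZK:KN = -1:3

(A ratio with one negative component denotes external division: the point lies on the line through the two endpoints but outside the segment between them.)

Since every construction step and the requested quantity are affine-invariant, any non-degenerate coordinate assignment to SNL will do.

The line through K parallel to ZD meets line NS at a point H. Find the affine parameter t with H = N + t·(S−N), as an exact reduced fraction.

Work in coordinates with S = (0, 0), N = (1, 0), L = (0, 1).
1. Z lies on line LS with LZ:ZS = 5:4 ⇒ Z = (0, 4/9)
2. E lies on line ZS with ZE:ES = 4:5 ⇒ E = (0, 20/81)
3. D lies on line NE with ND:DE = 2:(-5) ⇒ D = (5/3, -40/243)
4. K lies on line ZN with ZK:KN = -1:3 ⇒ K = (-1/2, 2/3)
through K parallel to ZD: direction (5/3, -148/243); meets NS at H = (49/37, 0)
H = N + t·(S−N) with t = -12/37

t = -12/37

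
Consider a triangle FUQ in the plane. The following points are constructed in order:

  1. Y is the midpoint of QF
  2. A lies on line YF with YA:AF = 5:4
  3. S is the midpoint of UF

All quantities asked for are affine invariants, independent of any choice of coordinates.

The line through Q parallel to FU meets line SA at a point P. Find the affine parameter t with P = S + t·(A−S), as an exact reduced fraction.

t = 9/2

Choose coordinates F = (0, 0), U = (1, 0), Q = (0, 1).
1. Y is the midpoint of QF ⇒ Y = (0, 1/2)
2. A lies on line YF with YA:AF = 5:4 ⇒ A = (0, 2/9)
3. S is the midpoint of UF ⇒ S = (1/2, 0)
through Q parallel to FU: direction (1, 0); meets SA at P = (-7/4, 1)
P = S + t·(A−S) with t = 9/2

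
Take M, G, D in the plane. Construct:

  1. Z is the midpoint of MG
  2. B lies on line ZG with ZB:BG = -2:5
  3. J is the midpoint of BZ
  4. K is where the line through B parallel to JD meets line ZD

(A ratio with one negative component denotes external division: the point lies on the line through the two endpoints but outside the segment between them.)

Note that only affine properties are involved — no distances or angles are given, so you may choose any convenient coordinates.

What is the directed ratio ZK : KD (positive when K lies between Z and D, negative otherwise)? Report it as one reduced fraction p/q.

Assign M = (0, 0), G = (1, 0), D = (0, 1) — the answer is frame-independent, so this choice is without loss of generality.
1. Z is the midpoint of MG ⇒ Z = (1/2, 0)
2. B lies on line ZG with ZB:BG = -2:5 ⇒ B = (1/6, 0)
3. J is the midpoint of BZ ⇒ J = (1/3, 0)
4. K is where the line through B parallel to JD meets line ZD ⇒ K = (-1/2, 2)
K = Z + t·(D−Z) with t = 2, so ZK:KD = t:(1−t) = 2:-1

ZK:KD = -2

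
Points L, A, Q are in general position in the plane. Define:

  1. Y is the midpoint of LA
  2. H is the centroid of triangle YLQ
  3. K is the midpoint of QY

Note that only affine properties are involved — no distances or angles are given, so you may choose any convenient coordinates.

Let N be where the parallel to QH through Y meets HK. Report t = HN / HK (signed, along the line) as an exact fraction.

Choose coordinates L = (0, 0), A = (1, 0), Q = (0, 1).
1. Y is the midpoint of LA ⇒ Y = (1/2, 0)
2. H is the centroid of triangle YLQ ⇒ H = (1/6, 1/3)
3. K is the midpoint of QY ⇒ K = (1/4, 1/2)
through Y parallel to QH: direction (1/6, -2/3); meets HK at N = (1/3, 2/3)
N = H + t·(K−H) with t = 2

t = 2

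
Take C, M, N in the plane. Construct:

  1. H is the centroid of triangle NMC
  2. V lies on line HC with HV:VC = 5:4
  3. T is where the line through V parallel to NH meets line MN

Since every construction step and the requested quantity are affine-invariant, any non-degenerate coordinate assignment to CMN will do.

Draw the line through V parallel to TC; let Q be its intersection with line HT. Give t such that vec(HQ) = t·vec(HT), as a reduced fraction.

Set C = (0, 0), M = (1, 0), N = (0, 1); any affine frame gives the same invariant.
1. H is the centroid of triangle NMC ⇒ H = (1/3, 1/3)
2. V lies on line HC with HV:VC = 5:4 ⇒ V = (4/27, 4/27)
3. T is where the line through V parallel to NH meets line MN ⇒ T = (-5/9, 14/9)
through V parallel to TC: direction (5/9, -14/9); meets HT at Q = (-13/81, 82/81)
Q = H + t·(T−H) with t = 5/9

t = 5/9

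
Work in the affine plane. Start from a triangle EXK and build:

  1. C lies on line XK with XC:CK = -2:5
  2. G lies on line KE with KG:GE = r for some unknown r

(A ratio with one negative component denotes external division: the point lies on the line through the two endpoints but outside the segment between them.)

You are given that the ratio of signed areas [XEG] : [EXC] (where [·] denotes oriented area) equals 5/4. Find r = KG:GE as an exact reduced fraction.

Choose coordinates E = (0, 0), X = (1, 0), K = (0, 1).
1. C lies on line XK with XC:CK = -2:5 ⇒ C = (5/3, -2/3)
2. With KG:GE = r, write λ = r/(r+1) so G = K + λ·(E−K); G is affine-linear in λ
Every point depending on G is an affine combination of G and λ-independent points, so each such coordinate is linear in λ; the λ² term in each signed area is a multiple of (E−K)×(E−K) = 0, so 2·[XEG] and 2·[EXC] are each linear in λ. Evaluating at λ=0 and λ=1:
  2·[XEG] = λ − 1,   2·[EXC] = -2/3
So [XEG]:[EXC] = (λ − 1) / (-2/3). Setting this equal to 5/4:
  λ − 1 = 5/4·(-2/3)  ⇒  λ = 1/6
Then r = λ/(1−λ) = (1/6)/(5/6) = 1/5. Check: with r = 1/5, G = (0, 5/6) and [XEG]:[EXC] = 5/4 as required.

r = 1/5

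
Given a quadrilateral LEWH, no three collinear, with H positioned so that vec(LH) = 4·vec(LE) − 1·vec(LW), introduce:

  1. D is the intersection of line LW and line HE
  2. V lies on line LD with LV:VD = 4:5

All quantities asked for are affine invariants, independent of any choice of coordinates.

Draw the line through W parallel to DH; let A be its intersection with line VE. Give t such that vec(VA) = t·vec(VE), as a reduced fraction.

t = 23/5

Set L = (0, 0), E = (1, 0), W = (0, 1), H = (4, -1); any affine frame gives the same invariant.
1. D is the intersection of line LW and line HE ⇒ D = (0, 1/3)
2. V lies on line LD with LV:VD = 4:5 ⇒ V = (0, 4/27)
through W parallel to DH: direction (4, -4/3); meets VE at A = (23/5, -8/15)
A = V + t·(E−V) with t = 23/5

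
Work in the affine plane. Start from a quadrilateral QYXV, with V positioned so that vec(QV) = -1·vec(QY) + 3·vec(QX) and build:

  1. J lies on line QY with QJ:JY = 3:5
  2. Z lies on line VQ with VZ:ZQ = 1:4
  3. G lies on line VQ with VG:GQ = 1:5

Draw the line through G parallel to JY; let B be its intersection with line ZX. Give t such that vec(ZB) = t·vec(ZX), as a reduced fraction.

Choose coordinates Q = (0, 0), Y = (1, 0), X = (0, 1), V = (-1, 3).
1. J lies on line QY with QJ:JY = 3:5 ⇒ J = (3/8, 0)
2. Z lies on line VQ with VZ:ZQ = 1:4 ⇒ Z = (-4/5, 12/5)
3. G lies on line VQ with VG:GQ = 1:5 ⇒ G = (-5/6, 5/2)
through G parallel to JY: direction (5/8, 0); meets ZX at B = (-6/7, 5/2)
B = Z + t·(X−Z) with t = -1/14

t = -1/14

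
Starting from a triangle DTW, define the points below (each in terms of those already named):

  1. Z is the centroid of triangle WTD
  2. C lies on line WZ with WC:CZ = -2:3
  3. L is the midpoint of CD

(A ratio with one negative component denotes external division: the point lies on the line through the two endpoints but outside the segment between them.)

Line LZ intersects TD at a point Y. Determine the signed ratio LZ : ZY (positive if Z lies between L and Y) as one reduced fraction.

Assign D = (0, 0), T = (1, 0), W = (0, 1) — the answer is frame-independent, so this choice is without loss of generality.
1. Z is the centroid of triangle WTD ⇒ Z = (1/3, 1/3)
2. C lies on line WZ with WC:CZ = -2:3 ⇒ C = (-2/3, 7/3)
3. L is the midpoint of CD ⇒ L = (-1/3, 7/6)
line LZ meets TD at Y = (3/5, 0)
Z = L + t·(Y−L) with t = 5/7, so LZ:ZY = 5/7:2/7

LZ:ZY = 5/2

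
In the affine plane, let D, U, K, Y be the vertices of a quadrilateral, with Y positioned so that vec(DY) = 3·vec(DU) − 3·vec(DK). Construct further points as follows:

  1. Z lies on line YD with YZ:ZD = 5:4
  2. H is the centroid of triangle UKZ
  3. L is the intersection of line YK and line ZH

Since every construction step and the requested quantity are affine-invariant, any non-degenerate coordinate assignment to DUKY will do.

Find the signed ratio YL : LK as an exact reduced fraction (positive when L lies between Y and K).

YL:LK = 10/3

Work in coordinates with D = (0, 0), U = (1, 0), K = (0, 1), Y = (3, -3).
1. Z lies on line YD with YZ:ZD = 5:4 ⇒ Z = (4/3, -4/3)
2. H is the centroid of triangle UKZ ⇒ H = (7/9, -1/9)
3. L is the intersection of line YK and line ZH ⇒ L = (9/13, 1/13)
L = Y + t·(K−Y) with t = 10/13, so YL:LK = t:(1−t) = 10/13:3/13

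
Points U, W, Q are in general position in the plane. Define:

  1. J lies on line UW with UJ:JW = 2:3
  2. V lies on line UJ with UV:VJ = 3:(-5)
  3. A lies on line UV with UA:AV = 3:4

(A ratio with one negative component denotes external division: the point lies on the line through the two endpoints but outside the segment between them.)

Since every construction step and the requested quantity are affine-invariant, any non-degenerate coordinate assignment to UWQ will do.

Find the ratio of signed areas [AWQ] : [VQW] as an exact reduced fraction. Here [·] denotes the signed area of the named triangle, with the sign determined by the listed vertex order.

Choose coordinates U = (0, 0), W = (1, 0), Q = (0, 1).
1. J lies on line UW with UJ:JW = 2:3 ⇒ J = (2/5, 0)
2. V lies on line UJ with UV:VJ = 3:(-5) ⇒ V = (-3/5, 0)
3. A lies on line UV with UA:AV = 3:4 ⇒ A = (-9/35, 0)
2·[AWQ] = 44/35, 2·[VQW] = -8/5
[AWQ]:[VQW] = 44/35:-8/5 = -11/14

[AWQ]:[VQW] = -11/14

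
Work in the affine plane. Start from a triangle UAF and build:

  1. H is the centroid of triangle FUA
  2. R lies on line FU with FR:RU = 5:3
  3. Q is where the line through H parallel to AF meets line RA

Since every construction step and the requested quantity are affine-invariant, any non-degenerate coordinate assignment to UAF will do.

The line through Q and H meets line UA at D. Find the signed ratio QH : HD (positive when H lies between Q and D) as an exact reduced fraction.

Assign U = (0, 0), A = (1, 0), F = (0, 1) — the answer is frame-independent, so this choice is without loss of generality.
1. H is the centroid of triangle FUA ⇒ H = (1/3, 1/3)
2. R lies on line FU with FR:RU = 5:3 ⇒ R = (0, 3/8)
3. Q is where the line through H parallel to AF meets line RA ⇒ Q = (7/15, 1/5)
line QH meets UA at D = (2/3, 0)
H = Q + t·(D−Q) with t = -2/3, so QH:HD = -2/3:5/3

QH:HD = -2/5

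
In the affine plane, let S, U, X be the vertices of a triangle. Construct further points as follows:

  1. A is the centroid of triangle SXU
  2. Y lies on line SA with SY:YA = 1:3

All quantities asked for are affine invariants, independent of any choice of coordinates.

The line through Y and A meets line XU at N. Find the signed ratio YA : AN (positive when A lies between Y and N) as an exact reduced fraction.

YA:AN = 3/2

Set S = (0, 0), U = (1, 0), X = (0, 1); any affine frame gives the same invariant.
1. A is the centroid of triangle SXU ⇒ A = (1/3, 1/3)
2. Y lies on line SA with SY:YA = 1:3 ⇒ Y = (1/12, 1/12)
line YA meets XU at N = (1/2, 1/2)
A = Y + t·(N−Y) with t = 3/5, so YA:AN = 3/5:2/5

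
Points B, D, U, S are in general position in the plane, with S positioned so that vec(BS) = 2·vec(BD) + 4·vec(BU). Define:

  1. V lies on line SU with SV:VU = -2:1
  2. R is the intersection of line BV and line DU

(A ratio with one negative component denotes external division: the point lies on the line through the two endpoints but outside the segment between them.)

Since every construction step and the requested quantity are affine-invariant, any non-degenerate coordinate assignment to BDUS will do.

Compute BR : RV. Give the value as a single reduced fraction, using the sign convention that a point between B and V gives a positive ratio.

Work in coordinates with B = (0, 0), D = (1, 0), U = (0, 1), S = (2, 4).
1. V lies on line SU with SV:VU = -2:1 ⇒ V = (-2, -2)
2. R is the intersection of line BV and line DU ⇒ R = (1/2, 1/2)
R = B + t·(V−B) with t = -1/4, so BR:RV = t:(1−t) = -1/4:5/4

BR:RV = -1/5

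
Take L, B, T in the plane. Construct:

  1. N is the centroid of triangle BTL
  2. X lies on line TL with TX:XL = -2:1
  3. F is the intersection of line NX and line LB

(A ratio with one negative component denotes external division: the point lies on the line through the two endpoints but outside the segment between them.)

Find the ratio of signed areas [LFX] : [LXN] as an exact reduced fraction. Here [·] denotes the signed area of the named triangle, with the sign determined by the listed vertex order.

[LFX]:[LXN] = -3/4

Work in coordinates with L = (0, 0), B = (1, 0), T = (0, 1).
1. N is the centroid of triangle BTL ⇒ N = (1/3, 1/3)
2. X lies on line TL with TX:XL = -2:1 ⇒ X = (0, -1)
3. F is the intersection of line NX and line LB ⇒ F = (1/4, 0)
2·[LFX] = -1/4, 2·[LXN] = 1/3
[LFX]:[LXN] = -1/4:1/3 = -3/4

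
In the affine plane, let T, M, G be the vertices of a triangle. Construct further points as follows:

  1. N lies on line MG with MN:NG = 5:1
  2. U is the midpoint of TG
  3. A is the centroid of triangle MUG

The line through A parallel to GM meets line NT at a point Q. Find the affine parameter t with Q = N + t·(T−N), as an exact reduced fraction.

t = 1/6

Work in coordinates with T = (0, 0), M = (1, 0), G = (0, 1).
1. N lies on line MG with MN:NG = 5:1 ⇒ N = (1/6, 5/6)
2. U is the midpoint of TG ⇒ U = (0, 1/2)
3. A is the centroid of triangle MUG ⇒ A = (1/3, 1/2)
through A parallel to GM: direction (1, -1); meets NT at Q = (5/36, 25/36)
Q = N + t·(T−N) with t = 1/6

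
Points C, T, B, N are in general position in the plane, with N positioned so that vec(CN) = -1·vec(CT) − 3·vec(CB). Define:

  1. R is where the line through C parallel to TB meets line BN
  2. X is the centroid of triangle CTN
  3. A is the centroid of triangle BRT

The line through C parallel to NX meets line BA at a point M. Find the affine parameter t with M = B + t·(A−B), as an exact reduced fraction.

t = 15/17

Choose coordinates C = (0, 0), T = (1, 0), B = (0, 1), N = (-1, -3).
1. R is where the line through C parallel to TB meets line BN ⇒ R = (-1/5, 1/5)
2. X is the centroid of triangle CTN ⇒ X = (0, -1)
3. A is the centroid of triangle BRT ⇒ A = (4/15, 2/5)
through C parallel to NX: direction (1, 2); meets BA at M = (4/17, 8/17)
M = B + t·(A−B) with t = 15/17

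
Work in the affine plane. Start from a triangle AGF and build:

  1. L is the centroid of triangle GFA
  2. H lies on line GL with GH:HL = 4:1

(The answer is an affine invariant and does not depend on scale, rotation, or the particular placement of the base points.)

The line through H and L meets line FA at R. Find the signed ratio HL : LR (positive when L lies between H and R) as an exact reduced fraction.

HL:LR = 2/5

Assign A = (0, 0), G = (1, 0), F = (0, 1) — the answer is frame-independent, so this choice is without loss of generality.
1. L is the centroid of triangle GFA ⇒ L = (1/3, 1/3)
2. H lies on line GL with GH:HL = 4:1 ⇒ H = (7/15, 4/15)
line HL meets FA at R = (0, 1/2)
L = H + t·(R−H) with t = 2/7, so HL:LR = 2/7:5/7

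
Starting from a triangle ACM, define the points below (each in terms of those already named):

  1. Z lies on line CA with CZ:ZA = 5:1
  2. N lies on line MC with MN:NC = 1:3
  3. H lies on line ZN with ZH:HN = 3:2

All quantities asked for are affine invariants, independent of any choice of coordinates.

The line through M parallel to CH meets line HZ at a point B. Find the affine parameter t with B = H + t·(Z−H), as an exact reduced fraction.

t = -8/9

Assign A = (0, 0), C = (1, 0), M = (0, 1) — the answer is frame-independent, so this choice is without loss of generality.
1. Z lies on line CA with CZ:ZA = 5:1 ⇒ Z = (1/6, 0)
2. N lies on line MC with MN:NC = 1:3 ⇒ N = (1/4, 3/4)
3. H lies on line ZN with ZH:HN = 3:2 ⇒ H = (13/60, 9/20)
through M parallel to CH: direction (-47/60, 9/20); meets HZ at B = (47/180, 17/20)
B = H + t·(Z−H) with t = -8/9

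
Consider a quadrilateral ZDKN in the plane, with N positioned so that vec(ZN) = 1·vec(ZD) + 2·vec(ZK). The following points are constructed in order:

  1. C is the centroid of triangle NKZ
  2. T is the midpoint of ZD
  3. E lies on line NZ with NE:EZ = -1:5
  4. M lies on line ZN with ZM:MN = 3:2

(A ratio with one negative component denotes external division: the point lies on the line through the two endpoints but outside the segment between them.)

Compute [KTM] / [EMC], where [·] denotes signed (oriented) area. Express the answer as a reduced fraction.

[KTM]:[EMC] = -42/13

Choose coordinates Z = (0, 0), D = (1, 0), K = (0, 1), N = (1, 2).
1. C is the centroid of triangle NKZ ⇒ C = (1/3, 1)
2. T is the midpoint of ZD ⇒ T = (1/2, 0)
3. E lies on line NZ with NE:EZ = -1:5 ⇒ E = (5/4, 5/2)
4. M lies on line ZN with ZM:MN = 3:2 ⇒ M = (3/5, 6/5)
2·[KTM] = 7/10, 2·[EMC] = -13/60
[KTM]:[EMC] = 7/10:-13/60 = -42/13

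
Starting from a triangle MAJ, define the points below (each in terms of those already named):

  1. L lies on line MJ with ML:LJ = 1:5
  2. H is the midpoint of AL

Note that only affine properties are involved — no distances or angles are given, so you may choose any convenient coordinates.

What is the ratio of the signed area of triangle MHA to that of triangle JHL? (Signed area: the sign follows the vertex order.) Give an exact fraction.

Assign M = (0, 0), A = (1, 0), J = (0, 1) — the answer is frame-independent, so this choice is without loss of generality.
1. L lies on line MJ with ML:LJ = 1:5 ⇒ L = (0, 1/6)
2. H is the midpoint of AL ⇒ H = (1/2, 1/12)
2·[MHA] = -1/12, 2·[JHL] = -5/12
[MHA]:[JHL] = -1/12:-5/12 = 1/5

[MHA]:[JHL] = 1/5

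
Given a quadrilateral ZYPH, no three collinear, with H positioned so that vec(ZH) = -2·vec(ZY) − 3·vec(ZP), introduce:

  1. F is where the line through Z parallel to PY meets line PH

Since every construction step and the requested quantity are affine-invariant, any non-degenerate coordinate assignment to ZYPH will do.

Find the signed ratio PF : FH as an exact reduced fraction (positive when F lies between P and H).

PF:FH = 1/5

Choose coordinates Z = (0, 0), Y = (1, 0), P = (0, 1), H = (-2, -3).
1. F is where the line through Z parallel to PY meets line PH ⇒ F = (-1/3, 1/3)
F = P + t·(H−P) with t = 1/6, so PF:FH = t:(1−t) = 1/6:5/6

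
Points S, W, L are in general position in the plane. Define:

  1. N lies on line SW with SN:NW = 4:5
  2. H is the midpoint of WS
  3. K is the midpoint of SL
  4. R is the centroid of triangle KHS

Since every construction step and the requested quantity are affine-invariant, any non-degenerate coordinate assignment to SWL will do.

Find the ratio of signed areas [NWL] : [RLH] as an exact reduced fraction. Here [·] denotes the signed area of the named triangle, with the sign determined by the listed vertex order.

Work in coordinates with S = (0, 0), W = (1, 0), L = (0, 1).
1. N lies on line SW with SN:NW = 4:5 ⇒ N = (4/9, 0)
2. H is the midpoint of WS ⇒ H = (1/2, 0)
3. K is the midpoint of SL ⇒ K = (0, 1/2)
4. R is the centroid of triangle KHS ⇒ R = (1/6, 1/6)
2·[NWL] = 5/9, 2·[RLH] = -1/4
[NWL]:[RLH] = 5/9:-1/4 = -20/9

[NWL]:[RLH] = -20/9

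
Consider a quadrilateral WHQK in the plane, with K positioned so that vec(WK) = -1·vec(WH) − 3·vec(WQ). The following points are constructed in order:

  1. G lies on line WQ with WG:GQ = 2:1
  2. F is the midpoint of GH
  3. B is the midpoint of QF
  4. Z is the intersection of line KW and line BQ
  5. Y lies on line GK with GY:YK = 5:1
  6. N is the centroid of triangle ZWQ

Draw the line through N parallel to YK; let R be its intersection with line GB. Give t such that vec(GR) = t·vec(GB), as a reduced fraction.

t = 60/143

Work in coordinates with W = (0, 0), H = (1, 0), Q = (0, 1), K = (-1, -3).
1. G lies on line WQ with WG:GQ = 2:1 ⇒ G = (0, 2/3)
2. F is the midpoint of GH ⇒ F = (1/2, 1/3)
3. B is the midpoint of QF ⇒ B = (1/4, 2/3)
4. Z is the intersection of line KW and line BQ ⇒ Z = (3/13, 9/13)
5. Y lies on line GK with GY:YK = 5:1 ⇒ Y = (-5/6, -43/18)
6. N is the centroid of triangle ZWQ ⇒ N = (1/13, 22/39)
through N parallel to YK: direction (-1/6, -11/18); meets GB at R = (15/143, 2/3)
R = G + t·(B−G) with t = 60/143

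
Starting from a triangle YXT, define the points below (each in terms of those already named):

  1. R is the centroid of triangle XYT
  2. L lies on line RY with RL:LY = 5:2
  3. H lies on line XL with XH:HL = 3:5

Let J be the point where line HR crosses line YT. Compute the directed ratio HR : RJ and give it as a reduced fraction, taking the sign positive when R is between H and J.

HR:RJ = 55/56

Choose coordinates Y = (0, 0), X = (1, 0), T = (0, 1).
1. R is the centroid of triangle XYT ⇒ R = (1/3, 1/3)
2. L lies on line RY with RL:LY = 5:2 ⇒ L = (2/21, 2/21)
3. H lies on line XL with XH:HL = 3:5 ⇒ H = (37/56, 1/28)
line HR meets YT at J = (0, 7/11)
R = H + t·(J−H) with t = 55/111, so HR:RJ = 55/111:56/111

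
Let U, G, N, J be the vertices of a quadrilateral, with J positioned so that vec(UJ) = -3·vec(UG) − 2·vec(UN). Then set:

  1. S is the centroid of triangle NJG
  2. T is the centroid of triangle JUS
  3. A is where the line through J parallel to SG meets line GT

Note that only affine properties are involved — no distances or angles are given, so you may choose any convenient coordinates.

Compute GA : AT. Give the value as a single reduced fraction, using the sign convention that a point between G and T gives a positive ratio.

Work in coordinates with U = (0, 0), G = (1, 0), N = (0, 1), J = (-3, -2).
1. S is the centroid of triangle NJG ⇒ S = (-2/3, -1/3)
2. T is the centroid of triangle JUS ⇒ T = (-11/9, -7/9)
3. A is where the line through J parallel to SG meets line GT ⇒ A = (-7, -14/5)
A = G + t·(T−G) with t = 18/5, so GA:AT = t:(1−t) = 18/5:-13/5

GA:AT = -18/13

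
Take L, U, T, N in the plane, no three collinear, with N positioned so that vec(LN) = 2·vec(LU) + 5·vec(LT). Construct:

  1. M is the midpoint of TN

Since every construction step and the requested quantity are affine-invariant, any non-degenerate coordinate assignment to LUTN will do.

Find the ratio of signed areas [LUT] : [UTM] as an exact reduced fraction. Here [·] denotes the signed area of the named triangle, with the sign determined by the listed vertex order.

Choose coordinates L = (0, 0), U = (1, 0), T = (0, 1), N = (2, 5).
1. M is the midpoint of TN ⇒ M = (1, 3)
2·[LUT] = 1, 2·[UTM] = -3
[LUT]:[UTM] = 1:-3 = -1/3

[LUT]:[UTM] = -1/3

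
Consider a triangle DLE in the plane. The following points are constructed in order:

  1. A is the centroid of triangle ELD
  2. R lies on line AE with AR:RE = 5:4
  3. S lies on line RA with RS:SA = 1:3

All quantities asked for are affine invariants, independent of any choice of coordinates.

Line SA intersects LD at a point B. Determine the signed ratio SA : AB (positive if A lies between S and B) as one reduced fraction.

SA:AB = 5/6

Work in coordinates with D = (0, 0), L = (1, 0), E = (0, 1).
1. A is the centroid of triangle ELD ⇒ A = (1/3, 1/3)
2. R lies on line AE with AR:RE = 5:4 ⇒ R = (4/27, 19/27)
3. S lies on line RA with RS:SA = 1:3 ⇒ S = (7/36, 11/18)
line SA meets LD at B = (1/2, 0)
A = S + t·(B−S) with t = 5/11, so SA:AB = 5/11:6/11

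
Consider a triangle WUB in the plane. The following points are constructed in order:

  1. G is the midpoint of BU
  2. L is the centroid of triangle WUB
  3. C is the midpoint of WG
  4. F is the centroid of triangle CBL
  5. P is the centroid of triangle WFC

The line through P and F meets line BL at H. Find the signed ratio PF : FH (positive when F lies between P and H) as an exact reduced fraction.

PF:FH = 13/3

Choose coordinates W = (0, 0), U = (1, 0), B = (0, 1).
1. G is the midpoint of BU ⇒ G = (1/2, 1/2)
2. L is the centroid of triangle WUB ⇒ L = (1/3, 1/3)
3. C is the midpoint of WG ⇒ C = (1/4, 1/4)
4. F is the centroid of triangle CBL ⇒ F = (7/36, 19/36)
5. P is the centroid of triangle WFC ⇒ P = (4/27, 7/27)
line PF meets BL at H = (8/39, 23/39)
F = P + t·(H−P) with t = 13/16, so PF:FH = 13/16:3/16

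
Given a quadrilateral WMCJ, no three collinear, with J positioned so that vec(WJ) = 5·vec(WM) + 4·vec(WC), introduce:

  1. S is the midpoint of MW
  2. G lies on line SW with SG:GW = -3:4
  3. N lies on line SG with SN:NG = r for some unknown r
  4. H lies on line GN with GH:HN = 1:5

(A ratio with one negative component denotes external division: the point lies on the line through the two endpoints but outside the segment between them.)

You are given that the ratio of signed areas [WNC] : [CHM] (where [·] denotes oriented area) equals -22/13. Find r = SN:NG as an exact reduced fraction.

r = 5/2

Choose coordinates W = (0, 0), M = (1, 0), C = (0, 1), J = (5, 4).
1. S is the midpoint of MW ⇒ S = (1/2, 0)
2. G lies on line SW with SG:GW = -3:4 ⇒ G = (2, 0)
3. With SN:NG = r, write λ = r/(r+1) so N = S + λ·(G−S); N is affine-linear in λ
4. H lies on line GN with GH:HN = 1:5 ⇒ H is an affine combination of earlier points and hence also affine-linear in λ
Every point depending on N is an affine combination of N and λ-independent points, so each such coordinate is linear in λ; the λ² term in each signed area is a multiple of (G−S)×(G−S) = 0, so 2·[WNC] and 2·[CHM] are each linear in λ. Evaluating at λ=0 and λ=1:
  2·[WNC] = 3/2·λ + 1/2,   2·[CHM] = -1/4·λ − 3/4
So [WNC]:[CHM] = (3/2·λ + 1/2) / (-1/4·λ − 3/4). Setting this equal to -22/13:
  3/2·λ + 1/2 = -22/13·(-1/4·λ − 3/4)  ⇒  λ = 5/7
Then r = λ/(1−λ) = (5/7)/(2/7) = 5/2. Check: with r = 5/2, N = (11/7, 0) and [WNC]:[CHM] = -22/13 as required.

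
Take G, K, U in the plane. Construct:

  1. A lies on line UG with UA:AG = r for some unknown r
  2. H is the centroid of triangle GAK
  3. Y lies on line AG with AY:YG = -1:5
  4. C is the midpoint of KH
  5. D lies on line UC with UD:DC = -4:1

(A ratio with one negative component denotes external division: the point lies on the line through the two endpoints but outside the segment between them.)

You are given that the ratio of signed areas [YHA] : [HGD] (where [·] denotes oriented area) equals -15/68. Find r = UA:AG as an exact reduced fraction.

r = 2/5

Choose coordinates G = (0, 0), K = (1, 0), U = (0, 1).
1. With UA:AG = r, write λ = r/(r+1) so A = U + λ·(G−U); A is affine-linear in λ
2. H is the centroid of triangle GAK ⇒ H is an affine combination of earlier points and hence also affine-linear in λ
3. Y lies on line AG with AY:YG = -1:5 ⇒ Y is an affine combination of earlier points and hence also affine-linear in λ
4. C is the midpoint of KH ⇒ C is an affine combination of earlier points and hence also affine-linear in λ
5. D lies on line UC with UD:DC = -4:1 ⇒ D is an affine combination of earlier points and hence also affine-linear in λ
Every point depending on A is an affine combination of A and λ-independent points, so each such coordinate is linear in λ; the λ² term in each signed area is a multiple of (G−U)×(G−U) = 0, so 2·[YHA] and 2·[HGD] are each linear in λ. Evaluating at λ=0 and λ=1:
  2·[YHA] = 1/12·λ − 1/12,   2·[HGD] = -2/9·λ + 1/3
So [YHA]:[HGD] = (1/12·λ − 1/12) / (-2/9·λ + 1/3). Setting this equal to -15/68:
  1/12·λ − 1/12 = -15/68·(-2/9·λ + 1/3)  ⇒  λ = 2/7
Then r = λ/(1−λ) = (2/7)/(5/7) = 2/5. Check: with r = 2/5, A = (0, 5/7) and [YHA]:[HGD] = -15/68 as required.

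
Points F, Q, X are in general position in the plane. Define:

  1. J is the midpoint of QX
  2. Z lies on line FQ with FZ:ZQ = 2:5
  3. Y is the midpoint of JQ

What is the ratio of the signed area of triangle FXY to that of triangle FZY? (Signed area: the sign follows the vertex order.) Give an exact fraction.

Assign F = (0, 0), Q = (1, 0), X = (0, 1) — the answer is frame-independent, so this choice is without loss of generality.
1. J is the midpoint of QX ⇒ J = (1/2, 1/2)
2. Z lies on line FQ with FZ:ZQ = 2:5 ⇒ Z = (2/7, 0)
3. Y is the midpoint of JQ ⇒ Y = (3/4, 1/4)
2·[FXY] = -3/4, 2·[FZY] = 1/14
[FXY]:[FZY] = -3/4:1/14 = -21/2

[FXY]:[FZY] = -21/2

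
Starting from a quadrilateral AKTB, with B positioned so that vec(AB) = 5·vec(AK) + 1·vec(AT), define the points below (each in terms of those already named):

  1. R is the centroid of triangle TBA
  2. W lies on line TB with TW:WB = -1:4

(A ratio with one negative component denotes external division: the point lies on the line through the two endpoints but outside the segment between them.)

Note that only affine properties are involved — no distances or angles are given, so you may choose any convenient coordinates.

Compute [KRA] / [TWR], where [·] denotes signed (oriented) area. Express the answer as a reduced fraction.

Set A = (0, 0), K = (1, 0), T = (0, 1), B = (5, 1); any affine frame gives the same invariant.
1. R is the centroid of triangle TBA ⇒ R = (5/3, 2/3)
2. W lies on line TB with TW:WB = -1:4 ⇒ W = (-5/3, 1)
2·[KRA] = 2/3, 2·[TWR] = 5/9
[KRA]:[TWR] = 2/3:5/9 = 6/5

[KRA]:[TWR] = 6/5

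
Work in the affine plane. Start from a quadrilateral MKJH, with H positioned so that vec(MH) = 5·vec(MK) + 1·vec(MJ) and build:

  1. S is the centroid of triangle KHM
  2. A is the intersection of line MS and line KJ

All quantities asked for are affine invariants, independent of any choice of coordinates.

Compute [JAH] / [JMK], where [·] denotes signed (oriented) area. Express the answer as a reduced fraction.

Work in coordinates with M = (0, 0), K = (1, 0), J = (0, 1), H = (5, 1).
1. S is the centroid of triangle KHM ⇒ S = (2, 1/3)
2. A is the intersection of line MS and line KJ ⇒ A = (6/7, 1/7)
2·[JAH] = 30/7, 2·[JMK] = 1
[JAH]:[JMK] = 30/7:1 = 30/7

[JAH]:[JMK] = 30/7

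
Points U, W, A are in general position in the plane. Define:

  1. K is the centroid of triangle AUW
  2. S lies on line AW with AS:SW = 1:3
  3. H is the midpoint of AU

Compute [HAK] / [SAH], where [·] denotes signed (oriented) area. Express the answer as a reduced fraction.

[HAK]:[SAH] = -4/3

Work in coordinates with U = (0, 0), W = (1, 0), A = (0, 1).
1. K is the centroid of triangle AUW ⇒ K = (1/3, 1/3)
2. S lies on line AW with AS:SW = 1:3 ⇒ S = (1/4, 3/4)
3. H is the midpoint of AU ⇒ H = (0, 1/2)
2·[HAK] = -1/6, 2·[SAH] = 1/8
[HAK]:[SAH] = -1/6:1/8 = -4/3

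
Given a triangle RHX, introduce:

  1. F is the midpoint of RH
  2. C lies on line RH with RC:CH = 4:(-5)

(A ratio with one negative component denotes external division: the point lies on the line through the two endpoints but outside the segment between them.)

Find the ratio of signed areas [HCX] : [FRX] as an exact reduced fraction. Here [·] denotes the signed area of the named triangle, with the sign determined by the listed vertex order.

[HCX]:[FRX] = 10

Assign R = (0, 0), H = (1, 0), X = (0, 1) — the answer is frame-independent, so this choice is without loss of generality.
1. F is the midpoint of RH ⇒ F = (1/2, 0)
2. C lies on line RH with RC:CH = 4:(-5) ⇒ C = (-4, 0)
2·[HCX] = -5, 2·[FRX] = -1/2
[HCX]:[FRX] = -5:-1/2 = 10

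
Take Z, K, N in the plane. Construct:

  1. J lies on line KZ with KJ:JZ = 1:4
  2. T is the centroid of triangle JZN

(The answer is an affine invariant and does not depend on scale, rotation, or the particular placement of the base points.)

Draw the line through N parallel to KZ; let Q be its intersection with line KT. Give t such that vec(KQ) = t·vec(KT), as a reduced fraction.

t = 3

Choose coordinates Z = (0, 0), K = (1, 0), N = (0, 1).
1. J lies on line KZ with KJ:JZ = 1:4 ⇒ J = (4/5, 0)
2. T is the centroid of triangle JZN ⇒ T = (4/15, 1/3)
through N parallel to KZ: direction (-1, 0); meets KT at Q = (-6/5, 1)
Q = K + t·(T−K) with t = 3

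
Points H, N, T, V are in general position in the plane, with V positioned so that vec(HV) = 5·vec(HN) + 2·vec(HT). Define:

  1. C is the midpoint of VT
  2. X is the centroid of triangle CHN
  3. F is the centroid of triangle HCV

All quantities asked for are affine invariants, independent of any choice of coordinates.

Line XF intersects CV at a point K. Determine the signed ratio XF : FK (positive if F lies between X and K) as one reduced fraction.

XF:FK = 6/5

Work in coordinates with H = (0, 0), N = (1, 0), T = (0, 1), V = (5, 2).
1. C is the midpoint of VT ⇒ C = (5/2, 3/2)
2. X is the centroid of triangle CHN ⇒ X = (7/6, 1/2)
3. F is the centroid of triangle HCV ⇒ F = (5/2, 7/6)
line XF meets CV at K = (65/18, 31/18)
F = X + t·(K−X) with t = 6/11, so XF:FK = 6/11:5/11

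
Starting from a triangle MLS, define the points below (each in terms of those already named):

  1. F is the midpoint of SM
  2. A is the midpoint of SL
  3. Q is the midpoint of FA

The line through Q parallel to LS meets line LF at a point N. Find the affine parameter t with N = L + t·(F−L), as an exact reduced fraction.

Work in coordinates with M = (0, 0), L = (1, 0), S = (0, 1).
1. F is the midpoint of SM ⇒ F = (0, 1/2)
2. A is the midpoint of SL ⇒ A = (1/2, 1/2)
3. Q is the midpoint of FA ⇒ Q = (1/4, 1/2)
through Q parallel to LS: direction (-1, 1); meets LF at N = (1/2, 1/4)
N = L + t·(F−L) with t = 1/2

t = 1/2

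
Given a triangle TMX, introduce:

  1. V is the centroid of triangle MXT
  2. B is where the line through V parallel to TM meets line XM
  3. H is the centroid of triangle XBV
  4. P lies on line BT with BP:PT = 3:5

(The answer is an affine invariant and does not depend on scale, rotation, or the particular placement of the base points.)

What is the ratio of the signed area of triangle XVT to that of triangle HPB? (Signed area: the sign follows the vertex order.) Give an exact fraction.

[XVT]:[HPB] = -24/7

Choose coordinates T = (0, 0), M = (1, 0), X = (0, 1).
1. V is the centroid of triangle MXT ⇒ V = (1/3, 1/3)
2. B is where the line through V parallel to TM meets line XM ⇒ B = (2/3, 1/3)
3. H is the centroid of triangle XBV ⇒ H = (1/3, 5/9)
4. P lies on line BT with BP:PT = 3:5 ⇒ P = (5/12, 5/24)
2·[XVT] = -1/3, 2·[HPB] = 7/72
[XVT]:[HPB] = -1/3:7/72 = -24/7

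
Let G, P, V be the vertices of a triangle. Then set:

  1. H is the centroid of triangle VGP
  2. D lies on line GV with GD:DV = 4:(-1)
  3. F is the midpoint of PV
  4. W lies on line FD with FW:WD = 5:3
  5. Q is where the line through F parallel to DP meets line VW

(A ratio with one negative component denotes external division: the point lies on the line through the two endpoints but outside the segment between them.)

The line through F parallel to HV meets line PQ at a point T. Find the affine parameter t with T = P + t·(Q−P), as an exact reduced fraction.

Assign G = (0, 0), P = (1, 0), V = (0, 1) — the answer is frame-independent, so this choice is without loss of generality.
1. H is the centroid of triangle VGP ⇒ H = (1/3, 1/3)
2. D lies on line GV with GD:DV = 4:(-1) ⇒ D = (0, 4/3)
3. F is the midpoint of PV ⇒ F = (1/2, 1/2)
4. W lies on line FD with FW:WD = 5:3 ⇒ W = (3/16, 49/48)
5. Q is where the line through F parallel to DP meets line VW ⇒ Q = (3/26, 79/78)
through F parallel to HV: direction (-1/3, 2/3); meets PQ at T = (49/118, 79/118)
T = P + t·(Q−P) with t = 39/59

t = 39/59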